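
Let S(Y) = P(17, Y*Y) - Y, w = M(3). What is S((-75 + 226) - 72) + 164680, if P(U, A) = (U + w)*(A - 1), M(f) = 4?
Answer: 295641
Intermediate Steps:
w = 4
P(U, A) = (-1 + A)*(4 + U) (P(U, A) = (U + 4)*(A - 1) = (4 + U)*(-1 + A) = (-1 + A)*(4 + U))
S(Y) = -21 - Y + 21*Y**2 (S(Y) = (-4 - 1*17 + 4*(Y*Y) + (Y*Y)*17) - Y = (-4 - 17 + 4*Y**2 + Y**2*17) - Y = (-4 - 17 + 4*Y**2 + 17*Y**2) - Y = (-21 + 21*Y**2) - Y = -21 - Y + 21*Y**2)
S((-75 + 226) - 72) + 164680 = (-21 - ((-75 + 226) - 72) + 21*((-75 + 226) - 72)**2) + 164680 = (-21 - (151 - 72) + 21*(151 - 72)**2) + 164680 = (-21 - 1*79 + 21*79**2) + 164680 = (-21 - 79 + 21*6241) + 164680 = (-21 - 79 + 131061) + 164680 = 130961 + 164680 = 295641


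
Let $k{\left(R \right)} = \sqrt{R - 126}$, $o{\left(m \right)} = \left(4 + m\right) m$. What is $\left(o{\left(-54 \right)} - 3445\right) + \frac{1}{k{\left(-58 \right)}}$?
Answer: $-745 - \frac{i \sqrt{46}}{92} \approx -745.0 - 0.073721 i$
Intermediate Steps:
$o{\left(m \right)} = m \left(4 + m\right)$
$k{\left(R \right)} = \sqrt{-126 + R}$
$\left(o{\left(-54 \right)} - 3445\right) + \frac{1}{k{\left(-58 \right)}} = \left(- 54 \left(4 - 54\right) - 3445\right) + \frac{1}{\sqrt{-126 - 58}} = \left(\left(-54\right) \left(-50\right) - 3445\right) + \frac{1}{\sqrt{-184}} = \left(2700 - 3445\right) + \frac{1}{2 i \sqrt{46}} = -745 - \frac{i \sqrt{46}}{92}$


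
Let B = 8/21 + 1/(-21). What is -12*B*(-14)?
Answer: 56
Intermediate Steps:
B = ⅓ (B = 8*(1/21) + 1*(-1/21) = 8/21 - 1/21 = ⅓ ≈ 0.33333)
-12*B*(-14) = -12*⅓*(-14) = -4*(-14) = 56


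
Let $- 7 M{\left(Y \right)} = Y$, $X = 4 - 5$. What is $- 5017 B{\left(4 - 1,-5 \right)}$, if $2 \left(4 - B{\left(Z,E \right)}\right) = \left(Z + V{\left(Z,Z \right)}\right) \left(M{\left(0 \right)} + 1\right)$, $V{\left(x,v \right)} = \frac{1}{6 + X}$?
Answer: $- \frac{60204}{5} \approx -12041.0$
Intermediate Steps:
$X = -1$
$M{\left(Y \right)} = - \frac{Y}{7}$
$V{\left(x,v \right)} = \frac{1}{5}$ ($V{\left(x,v \right)} = \frac{1}{6 - 1} = \frac{1}{5}$)
$B{\left(Z,E \right)} = \frac{39}{10} - \frac{Z}{2}$ ($B{\left(Z,E \right)} = 4 - \frac{\left(Z + \frac{1}{5}\right) \left(\left(- \frac{1}{7}\right) 0 + 1\right)}{2} = 4 - \frac{\left(\frac{1}{5} + Z\right) \left(0 + 1\right)}{2} = 4 - \frac{\left(\frac{1}{5} + Z\right) 1}{2} = 4 - \frac{\frac{1}{5} + Z}{2} = 4 - \left(\frac{1}{10} + \frac{Z}{2}\right) = \frac{39}{10} - \frac{Z}{2}$)
$- 5017 B{\left(4 - 1,-5 \right)} = - 5017 \left(\frac{39}{10} - \frac{4 - 1}{2}\right) = - 5017 \left(\frac{39}{10} - \frac{3}{2}\right) = \left(-5017\right) \frac{12}{5} = - \frac{60204}{5}$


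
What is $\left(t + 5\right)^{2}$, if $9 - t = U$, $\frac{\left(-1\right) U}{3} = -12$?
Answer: $484$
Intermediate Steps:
$U = 36$ ($U = \left(-3\right) \left(-12\right) = 36$)
$t = -27$ ($t = 9 - 36 = -27$)
$\left(t + 5\right)^{2} = \left(-27 + 5\right)^{2} = \left(-22\right)^{2} = 484$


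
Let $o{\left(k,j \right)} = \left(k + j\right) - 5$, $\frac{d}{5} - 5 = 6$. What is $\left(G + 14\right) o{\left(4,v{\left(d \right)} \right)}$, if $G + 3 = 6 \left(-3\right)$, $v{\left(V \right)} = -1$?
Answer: $14$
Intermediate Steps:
$d = 55$ ($d = 25 + 5 \cdot 6 = 25 + 30 = 55$)
$G = -21$ ($G = -3 + 6 \left(-3\right) = -3 - 18 = -21$)
$o{\left(k,j \right)} = -5 + j + k$ ($o{\left(k,j \right)} = \left(j + k\right) - 5 = -5 + j + k$)
$\left(G + 14\right) o{\left(4,v{\left(d \right)} \right)} = \left(-21 + 14\right) \left(-5 - 1 + 4\right) = \left(-7\right) \left(-2\right) = 14$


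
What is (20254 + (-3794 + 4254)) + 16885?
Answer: 37599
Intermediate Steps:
(20254 + (-3794 + 4254)) + 16885 = (20254 + 460) + 16885 = 20714 + 16885 = 37599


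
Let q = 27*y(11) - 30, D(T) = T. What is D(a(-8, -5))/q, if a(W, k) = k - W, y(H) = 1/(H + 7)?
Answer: -2/19 ≈ -0.10526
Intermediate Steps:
y(H) = 1/(7 + H)
q = -57/2 (q = 27/(7 + 11) - 30 = 27/18 - 30 = 27*(1/18) - 30 = 3/2 - 30 = -57/2 ≈ -28.500)
D(a(-8, -5))/q = (-5 - 1*(-8))/(-57/2) = (-5 + 8)*(-2/57) = 3*(-2/57) = -2/19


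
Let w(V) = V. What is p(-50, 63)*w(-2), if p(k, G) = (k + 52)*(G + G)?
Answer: -504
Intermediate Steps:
p(k, G) = 2*G*(52 + k) (p(k, G) = (52 + k)*(2*G) = 2*G*(52 + k))
p(-50, 63)*w(-2) = (2*63*(52 - 50))*(-2) = (2*63*2)*(-2) = 252*(-2) = -504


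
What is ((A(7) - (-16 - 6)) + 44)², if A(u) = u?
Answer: 5329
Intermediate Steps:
((A(7) - (-16 - 6)) + 44)² = ((7 - (-16 - 6)) + 44)² = ((7 - 1*(-22)) + 44)² = ((7 + 22) + 44)² = (29 + 44)² = 73² = 5329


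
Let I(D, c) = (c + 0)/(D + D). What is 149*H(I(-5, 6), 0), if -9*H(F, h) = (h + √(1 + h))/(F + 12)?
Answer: -745/513 ≈ -1.4522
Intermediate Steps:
I(D, c) = c/(2*D) (I(D, c) = c/((2*D)) = c*(1/(2*D)) = c/(2*D))
H(F, h) = -(h + √(1 + h))/(9*(12 + F)) (H(F, h) = -(h + √(1 + h))/(9*(F + 12)) = -(h + √(1 + h))/(9*(12 + F)))
149*H(I(-5, 6), 0) = 149*((-1*0 - √(1 + 0))/(9*(12 + (½)*6/(-5)))) = 149*((0 - √1)/(9*(12 + (½)*6*(-⅕)))) = 149*((0 - 1*1)/(9*(12 - ⅗))) = 149*((0 - 1)/(9*(57/5))) = 149*((⅑)*(5/57)*(-1)) = 149*(-5/513) = -745/513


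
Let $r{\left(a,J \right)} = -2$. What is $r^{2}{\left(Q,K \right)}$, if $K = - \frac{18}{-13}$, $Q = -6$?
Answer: $4$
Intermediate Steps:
$K = \frac{18}{13}$ ($K = \left(-18\right) \left(- \frac{1}{13}\right) = \frac{18}{13} \approx 1.3846$)
$r^{2}{\left(Q,K \right)} = \left(-2\right)^{2} = 4$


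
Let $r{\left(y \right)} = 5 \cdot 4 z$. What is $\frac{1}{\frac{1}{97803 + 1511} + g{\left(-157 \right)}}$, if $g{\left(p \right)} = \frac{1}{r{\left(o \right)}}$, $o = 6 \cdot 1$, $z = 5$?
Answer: $\frac{4965700}{49707} \approx 99.899$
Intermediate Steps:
$o = 6$
$r{\left(y \right)} = 100$ ($r{\left(y \right)} = 5 \cdot 4 \cdot 5 = 20 \cdot 5 = 100$)
$g{\left(p \right)} = \frac{1}{100}$
$\frac{1}{\frac{1}{97803 + 1511} + g{\left(-157 \right)}} = \frac{1}{\frac{1}{97803 + 1511} + \frac{1}{100}} = \frac{1}{\frac{1}{99314} + \frac{1}{100}} = \frac{1}{\frac{49707}{4965700}} = \frac{4965700}{49707}$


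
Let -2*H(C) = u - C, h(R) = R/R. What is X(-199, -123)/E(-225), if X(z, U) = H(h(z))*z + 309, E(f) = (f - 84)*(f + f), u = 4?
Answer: 9/2060 ≈ 0.0043689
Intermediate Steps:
h(R) = 1
H(C) = -2 + C/2 (H(C) = -(4 - C)/2 = -2 + C/2)
E(f) = 2*f*(-84 + f) (E(f) = (-84 + f)*(2*f) = 2*f*(-84 + f))
X(z, U) = 309 - 3*z/2 (X(z, U) = (-2 + (1/2)*1)*z + 309 = (-2 + 1/2)*z + 309 = -3*z/2 + 309 = 309 - 3*z/2)
X(-199, -123)/E(-225) = (309 - 3/2*(-199))/((2*(-225)*(-84 - 225))) = (309 + 597/2)/((2*(-225)*(-309))) = (1215/2)/139050 = (1215/2)*(1/139050) = 9/2060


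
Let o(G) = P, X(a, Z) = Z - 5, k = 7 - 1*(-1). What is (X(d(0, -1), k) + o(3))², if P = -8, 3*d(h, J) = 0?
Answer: 25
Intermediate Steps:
d(h, J) = 0 (d(h, J) = (⅓)*0 = 0)
k = 8 (k = 7 + 1 = 8)
X(a, Z) = -5 + Z
o(G) = -8
(X(d(0, -1), k) + o(3))² = ((-5 + 8) - 8)² = (3 - 8)² = (-5)² = 25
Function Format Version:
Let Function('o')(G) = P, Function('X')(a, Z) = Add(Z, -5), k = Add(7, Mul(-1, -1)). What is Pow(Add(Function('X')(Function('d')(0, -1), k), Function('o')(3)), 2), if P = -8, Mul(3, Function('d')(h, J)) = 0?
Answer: 25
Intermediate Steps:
Function('d')(h, J) = 0 (Function('d')(h, J) = Mul(Rational(1, 3), 0) = 0)
k = 8 (k = Add(7, 1) = 8)
Function('X')(a, Z) = Add(-5, Z)
Function('o')(G) = -8
Pow(Add(Function('X')(Function('d')(0, -1), k), Function('o')(3)), 2) = Pow(Add(Add(-5, 8), -8), 2) = Pow(Add(3, -8), 2) = Pow(-5, 2) = 25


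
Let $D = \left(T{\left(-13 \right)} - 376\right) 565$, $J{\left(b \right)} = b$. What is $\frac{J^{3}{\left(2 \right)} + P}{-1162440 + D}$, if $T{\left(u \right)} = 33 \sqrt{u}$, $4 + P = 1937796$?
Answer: $- \frac{8197669120}{5830197793} - \frac{1445211240 i \sqrt{13}}{75792571309} \approx -1.4061 - 0.068751 i$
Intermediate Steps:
$P = 1937792$ ($P = -4 + 1937796 = 1937792$)
$D = -212440 + 18645 i \sqrt{13}$ ($D = \left(33 \sqrt{-13} - 376\right) 565 = \left(33 i \sqrt{13} - 376\right) 565 = \left(-376 + 33 i \sqrt{13}\right) 565 = -212440 + 18645 i \sqrt{13} \approx -2.1244 \cdot 10^{5} + 67226.0 i$)
$\frac{J^{3}{\left(2 \right)} + P}{-1162440 + D} = \frac{2^{3} + 1937792}{-1162440 - \left(212440 - 18645 i \sqrt{13}\right)} = \frac{8 + 1937792}{-1374880 + 18645 i \sqrt{13}} = \frac{1937800}{-1374880 + 18645 i \sqrt{13}}$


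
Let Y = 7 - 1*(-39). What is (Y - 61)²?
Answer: 225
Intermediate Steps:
Y = 46 (Y = 7 + 39 = 46)
(Y - 61)² = (46 - 61)² = (-15)² = 225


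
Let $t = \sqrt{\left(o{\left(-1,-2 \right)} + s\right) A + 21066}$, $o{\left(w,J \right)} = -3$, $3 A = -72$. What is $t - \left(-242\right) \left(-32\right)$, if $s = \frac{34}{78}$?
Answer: $-7744 + \frac{\sqrt{3570554}}{13} \approx -7598.6$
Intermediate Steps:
$A = -24$ ($A = \frac{1}{3} \left(-72\right) = -24$)
$s = \frac{17}{39}$ ($s = 34 \cdot \frac{1}{78} = \frac{17}{39} \approx 0.4359$)
$t = \frac{\sqrt{3570554}}{13}$ ($t = \sqrt{\left(-3 + \frac{17}{39}\right) \left(-24\right) + 21066} = \sqrt{\left(- \frac{100}{39}\right) \left(-24\right) + 21066} = \sqrt{\frac{800}{13} + 21066} = \sqrt{\frac{274658}{13}} = \frac{\sqrt{3570554}}{13} \approx 145.35$)
$t - \left(-242\right) \left(-32\right) = \frac{\sqrt{3570554}}{13} - \left(-242\right) \left(-32\right) = \frac{\sqrt{3570554}}{13} - 7744 = -7744 + \frac{\sqrt{3570554}}{13}$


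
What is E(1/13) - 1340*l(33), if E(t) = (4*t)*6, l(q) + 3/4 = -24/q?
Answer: 283339/143 ≈ 1981.4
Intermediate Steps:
l(q) = -3/4 - 24/q
E(t) = 24*t
E(1/13) - 1340*l(33) = 24/13 - 1340*(-3/4 - 24/33) = 24*(1/13) - 1340*(-3/4 - 24*1/33) = 24/13 - 1340*(-3/4 - 8/11) = 24/13 - 1340*(-65/44) = 24/13 + 21775/11 = 283339/143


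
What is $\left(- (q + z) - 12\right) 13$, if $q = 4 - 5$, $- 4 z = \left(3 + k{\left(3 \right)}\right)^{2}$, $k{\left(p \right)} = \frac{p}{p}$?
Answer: $-91$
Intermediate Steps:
$k{\left(p \right)} = 1$
$z = -4$ ($z = - \frac{\left(3 + 1\right)^{2}}{4} = - \frac{4^{2}}{4} = \left(- \frac{1}{4}\right) 16 = -4$)
$q = -1$ ($q = 4 - 5 = -1$)
$\left(- (q + z) - 12\right) 13 = \left(- (-1 - 4) - 12\right) 13 = \left(\left(-1\right) \left(-5\right) - 12\right) 13 = \left(5 - 12\right) 13 = \left(-7\right) 13 = -91$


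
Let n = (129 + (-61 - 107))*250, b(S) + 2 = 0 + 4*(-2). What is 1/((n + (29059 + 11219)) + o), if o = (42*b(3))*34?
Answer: 1/16248 ≈ 6.1546e-5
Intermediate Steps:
b(S) = -10 (b(S) = -2 + (0 + 4*(-2)) = -2 + (0 - 8) = -2 - 8 = -10)
o = -14280 (o = (42*(-10))*34 = -420*34 = -14280)
n = -9750 (n = (129 - 168)*250 = -39*250 = -9750)
1/((n + (29059 + 11219)) + o) = 1/((-9750 + (29059 + 11219)) - 14280) = 1/((-9750 + 40278) - 14280) = 1/(30528 - 14280) = 1/16248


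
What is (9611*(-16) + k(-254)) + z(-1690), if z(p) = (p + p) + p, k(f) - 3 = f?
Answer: -159097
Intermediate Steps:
k(f) = 3 + f
z(p) = 3*p (z(p) = 2*p + p = 3*p)
(9611*(-16) + k(-254)) + z(-1690) = (9611*(-16) + (3 - 254)) + 3*(-1690) = (-153776 - 251) - 5070 = -154027 - 5070 = -159097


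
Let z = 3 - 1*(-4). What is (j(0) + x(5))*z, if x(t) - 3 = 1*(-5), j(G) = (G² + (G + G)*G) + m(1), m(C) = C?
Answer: -7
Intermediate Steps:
j(G) = 1 + 3*G² (j(G) = (G² + (G + G)*G) + 1 = (G² + (2*G)*G) + 1 = (G² + 2*G²) + 1 = 3*G² + 1 = 1 + 3*G²)
x(t) = -2 (x(t) = 3 + 1*(-5) = 3 - 5 = -2)
z = 7 (z = 3 + 4 = 7)
(j(0) + x(5))*z = ((1 + 3*0²) - 2)*7 = ((1 + 3*0) - 2)*7 = ((1 + 0) - 2)*7 = (1 - 2)*7 = -1*7 = -7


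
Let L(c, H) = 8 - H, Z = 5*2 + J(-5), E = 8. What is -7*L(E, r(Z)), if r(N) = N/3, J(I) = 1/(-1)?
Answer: -35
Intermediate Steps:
J(I) = -1
Z = 9 (Z = 5*2 - 1 = 10 - 1 = 9)
r(N) = N/3 (r(N) = N*(⅓) = N/3)
-7*L(E, r(Z)) = -7*(8 - 9/3) = -7*(8 - 1*3) = -7*(8 - 3) = -7*5 = -35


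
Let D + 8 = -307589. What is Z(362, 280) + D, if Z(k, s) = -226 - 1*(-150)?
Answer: -307673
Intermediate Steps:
D = -307597 (D = -8 - 307589 = -307597)
Z(k, s) = -76 (Z(k, s) = -226 + 150 = -76)
Z(362, 280) + D = -76 - 307597 = -307673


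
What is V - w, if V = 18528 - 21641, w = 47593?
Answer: -50706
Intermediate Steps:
V = -3113
V - w = -3113 - 1*47593 = -3113 - 47593 = -50706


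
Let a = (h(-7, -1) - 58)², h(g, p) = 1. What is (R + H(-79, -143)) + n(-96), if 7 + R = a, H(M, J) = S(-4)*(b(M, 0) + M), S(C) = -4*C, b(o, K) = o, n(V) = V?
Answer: 618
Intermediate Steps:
H(M, J) = 32*M (H(M, J) = (-4*(-4))*(M + M) = 16*(2*M) = 32*M)
a = 3249 (a = (1 - 58)² = (-57)² = 3249)
R = 3242 (R = -7 + 3249 = 3242)
(R + H(-79, -143)) + n(-96) = (3242 + 32*(-79)) - 96 = (3242 - 2528) - 96 = 714 - 96 = 618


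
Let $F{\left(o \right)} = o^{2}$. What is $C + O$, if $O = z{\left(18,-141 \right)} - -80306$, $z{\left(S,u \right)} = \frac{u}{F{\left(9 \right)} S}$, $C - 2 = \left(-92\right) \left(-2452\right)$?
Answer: $\frac{148663465}{486} \approx 3.0589 \cdot 10^{5}$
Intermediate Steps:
$C = 225586$ ($C = 2 - -225584 = 2 + 225584 = 225586$)
$z{\left(S,u \right)} = \frac{u}{81 S}$ ($z{\left(S,u \right)} = \frac{u}{9^{2} S} = \frac{u}{81 S}$)
$O = \frac{39028669}{486}$ ($O = \frac{1}{81} \left(-141\right) \frac{1}{18} - -80306 = \frac{1}{81} \left(-141\right) \frac{1}{18} + 80306 = - \frac{47}{486} + 80306 = \frac{39028669}{486} \approx 80306.0$)
$C + O = 225586 + \frac{39028669}{486} = \frac{148663465}{486}$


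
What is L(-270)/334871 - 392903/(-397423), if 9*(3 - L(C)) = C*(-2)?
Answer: 131549167402/133085437433 ≈ 0.98846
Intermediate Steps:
L(C) = 3 + 2*C/9 (L(C) = 3 - C*(-2)/9 = 3 - (-2)*C/9 = 3 + 2*C/9)
L(-270)/334871 - 392903/(-397423) = (3 + (2/9)*(-270))/334871 - 392903/(-397423) = (3 - 60)*(1/334871) - 392903*(-1/397423) = -57*1/334871 + 392903/397423 = -57/334871 + 392903/397423 = 131549167402/133085437433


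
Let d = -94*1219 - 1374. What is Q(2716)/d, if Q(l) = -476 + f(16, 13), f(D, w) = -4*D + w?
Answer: 527/115960 ≈ 0.0045447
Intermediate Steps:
f(D, w) = w - 4*D
Q(l) = -527 (Q(l) = -476 + (13 - 4*16) = -476 + (13 - 64) = -476 - 51 = -527)
d = -115960 (d = -114586 - 1374 = -115960)
Q(2716)/d = -527/(-115960) = -527*(-1/115960) = 527/115960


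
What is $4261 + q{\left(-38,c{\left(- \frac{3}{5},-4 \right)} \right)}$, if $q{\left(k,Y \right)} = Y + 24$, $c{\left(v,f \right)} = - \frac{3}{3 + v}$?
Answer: $\frac{17135}{4} \approx 4283.8$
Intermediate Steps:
$q{\left(k,Y \right)} = 24 + Y$
$4261 + q{\left(-38,c{\left(- \frac{3}{5},-4 \right)} \right)} = 4261 + \left(24 - \frac{3}{3 - \frac{3}{5}}\right) = 4261 + \left(24 - \frac{3}{\frac{12}{5}}\right) = 4261 + \left(24 - \frac{5}{4}\right) = 4261 + \frac{91}{4} = \frac{17135}{4}$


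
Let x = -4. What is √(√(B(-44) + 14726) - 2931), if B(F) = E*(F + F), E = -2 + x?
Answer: √(-2931 + √15254) ≈ 52.986*I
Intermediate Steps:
E = -6 (E = -2 - 4 = -6)
B(F) = -12*F (B(F) = -6*(F + F) = -12*F)
√(√(B(-44) + 14726) - 2931) = √(√(-12*(-44) + 14726) - 2931) = √(√(528 + 14726) - 2931) = √(√15254 - 2931) = √(-2931 + √15254)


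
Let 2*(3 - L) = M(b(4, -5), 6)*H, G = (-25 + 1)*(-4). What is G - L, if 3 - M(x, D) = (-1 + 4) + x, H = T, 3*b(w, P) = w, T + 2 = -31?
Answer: 115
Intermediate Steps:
T = -33 (T = -2 - 31 = -33)
b(w, P) = w/3
H = -33
M(x, D) = -x (M(x, D) = 3 - ((-1 + 4) + x) = 3 - (3 + x) = 3 + (-3 - x) = -x)
G = 96 (G = -24*(-4) = 96)
L = -19 (L = 3 - (-4/3)*(-33)/2 = 3 - (-1*4/3)*(-33)/2 = 3 - (-2)*(-33)/3 = 3 - ½*44 = 3 - 22 = -19)
G - L = 96 - 1*(-19) = 96 + 19 = 115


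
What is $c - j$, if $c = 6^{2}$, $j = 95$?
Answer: $-59$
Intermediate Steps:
$c = 36$
$c - j = 36 - 95 = -59$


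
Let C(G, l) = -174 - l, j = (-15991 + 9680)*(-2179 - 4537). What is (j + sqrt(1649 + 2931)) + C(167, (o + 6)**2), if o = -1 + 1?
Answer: 42384466 + 2*sqrt(1145) ≈ 4.2385e+7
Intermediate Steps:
o = 0
j = 42384676 (j = -6311*(-6716) = 42384676)
(j + sqrt(1649 + 2931)) + C(167, (o + 6)**2) = (42384676 + sqrt(1649 + 2931)) + (-174 - (0 + 6)**2) = (42384676 + sqrt(4580)) + (-174 - 1*6**2) = (42384676 + 2*sqrt(1145)) + (-174 - 1*36) = (42384676 + 2*sqrt(1145)) + (-174 - 36) = (42384676 + 2*sqrt(1145)) - 210 = 42384466 + 2*sqrt(1145)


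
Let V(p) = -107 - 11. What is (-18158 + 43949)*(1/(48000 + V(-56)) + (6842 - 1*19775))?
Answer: -15971280627855/47882 ≈ -3.3356e+8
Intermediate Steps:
V(p) = -118
(-18158 + 43949)*(1/(48000 + V(-56)) + (6842 - 1*19775)) = (-18158 + 43949)*(1/(48000 - 118) + (6842 - 1*19775)) = 25791*(1/47882 + (6842 - 19775)) = 25791*(1/47882 - 12933) = 25791*(-619257905/47882) = -15971280627855/47882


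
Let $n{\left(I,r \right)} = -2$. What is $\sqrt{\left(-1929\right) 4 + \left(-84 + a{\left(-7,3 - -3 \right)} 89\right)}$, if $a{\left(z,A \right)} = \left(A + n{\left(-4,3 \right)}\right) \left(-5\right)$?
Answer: $2 i \sqrt{2395} \approx 97.877 i$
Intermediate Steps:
$a{\left(z,A \right)} = 10 - 5 A$ ($a{\left(z,A \right)} = \left(A - 2\right) \left(-5\right) = \left(-2 + A\right) \left(-5\right) = 10 - 5 A$)
$\sqrt{\left(-1929\right) 4 + \left(-84 + a{\left(-7,3 - -3 \right)} 89\right)} = \sqrt{\left(-1929\right) 4 + \left(-84 + \left(10 - 5 \left(3 - -3\right)\right) 89\right)} = \sqrt{-7716 + \left(-84 + \left(10 - 5 \left(3 + 3\right)\right) 89\right)} = \sqrt{-7716 + \left(-84 + \left(10 - 30\right) 89\right)} = \sqrt{-7716 - 1864} = \sqrt{-9580} = 2 i \sqrt{2395}$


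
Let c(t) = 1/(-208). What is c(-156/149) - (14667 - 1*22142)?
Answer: 1554799/208 ≈ 7475.0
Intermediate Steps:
c(t) = -1/208
c(-156/149) - (14667 - 1*22142) = -1/208 - (14667 - 1*22142) = -1/208 - (14667 - 22142) = -1/208 - 1*(-7475) = -1/208 + 7475 = 1554799/208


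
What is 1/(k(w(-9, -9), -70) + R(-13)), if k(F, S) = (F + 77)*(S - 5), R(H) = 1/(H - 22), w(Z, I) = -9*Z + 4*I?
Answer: -35/320251 ≈ -0.00010929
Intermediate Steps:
R(H) = 1/(-22 + H)
k(F, S) = (-5 + S)*(77 + F) (k(F, S) = (77 + F)*(-5 + S) = (-5 + S)*(77 + F))
1/(k(w(-9, -9), -70) + R(-13)) = 1/((-385 - 5*(-9*(-9) + 4*(-9)) + 77*(-70) + (-9*(-9) + 4*(-9))*(-70)) + 1/(-22 - 13)) = 1/((-385 - 5*(81 - 36) - 5390 + (81 - 36)*(-70)) + 1/(-35)) = 1/((-385 - 5*45 - 5390 + 45*(-70)) - 1/35) = 1/((-385 - 225 - 5390 - 3150) - 1/35) = 1/(-9150 - 1/35) = 1/(-320251/35) = -35/320251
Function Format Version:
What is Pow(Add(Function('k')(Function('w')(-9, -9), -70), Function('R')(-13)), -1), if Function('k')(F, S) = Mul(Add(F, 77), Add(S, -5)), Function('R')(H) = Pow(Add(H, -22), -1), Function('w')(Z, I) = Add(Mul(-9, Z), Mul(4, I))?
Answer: Rational(-35, 320251) ≈ -0.00010929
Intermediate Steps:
Function('R')(H) = Pow(Add(-22, H), -1)
Function('k')(F, S) = Mul(Add(-5, S), Add(77, F)) (Function('k')(F, S) = Mul(Add(77, F), Add(-5, S)) = Mul(Add(-5, S), Add(77, F)))
Pow(Add(Function('k')(Function('w')(-9, -9), -70), Function('R')(-13)), -1) = Pow(Add(Add(-385, Mul(-5, Add(Mul(-9, -9), Mul(4, -9))), Mul(77, -70), Mul(Add(Mul(-9, -9), Mul(4, -9)), -70)), Pow(Add(-22, -13), -1)), -1) = Pow(Add(Add(-385, Mul(-5, Add(81, -36)), -5390, Mul(Add(81, -36), -70)), Pow(-35, -1)), -1) = Pow(Add(Add(-385, Mul(-5, 45), -5390, Mul(45, -70)), Rational(-1, 35)), -1) = Pow(Add(Add(-385, -225, -5390, -3150), Rational(-1, 35)), -1) = Pow(Add(-9150, Rational(-1, 35)), -1) = Pow(Rational(-320251, 35), -1) = Rational(-35, 320251)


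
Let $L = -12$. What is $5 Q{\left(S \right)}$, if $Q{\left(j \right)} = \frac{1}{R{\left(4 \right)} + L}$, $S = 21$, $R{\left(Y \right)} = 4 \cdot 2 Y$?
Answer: $\frac{1}{4} \approx 0.25$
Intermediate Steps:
$R{\left(Y \right)} = 8 Y$
$Q{\left(j \right)} = \frac{1}{20}$ ($Q{\left(j \right)} = \frac{1}{8 \cdot 4 - 12} = \frac{1}{32 - 12} = \frac{1}{20}$)
$5 Q{\left(S \right)} = 5 \cdot \frac{1}{20} = \frac{1}{4}$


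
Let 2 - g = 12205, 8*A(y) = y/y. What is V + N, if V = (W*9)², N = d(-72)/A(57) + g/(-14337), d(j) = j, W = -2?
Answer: -3600721/14337 ≈ -251.15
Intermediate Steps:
A(y) = ⅛ (A(y) = (y/y)/8 = (⅛)*1 = ⅛)
g = -12203 (g = 2 - 1*12205 = 2 - 12205 = -12203)
N = -8245909/14337 (N = -72/⅛ - 12203/(-14337) = -72*8 - 12203*(-1/14337) = -576 + 12203/14337 = -8245909/14337 ≈ -575.15)
V = 324 (V = (-2*9)² = (-18)² = 324)
V + N = 324 - 8245909/14337 = -3600721/14337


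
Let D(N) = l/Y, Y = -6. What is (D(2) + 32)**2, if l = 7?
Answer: 34225/36 ≈ 950.69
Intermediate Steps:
D(N) = -7/6 (D(N) = 7/(-6) = 7*(-1/6) = -7/6)
(D(2) + 32)**2 = (-7/6 + 32)**2 = (185/6)**2 = 34225/36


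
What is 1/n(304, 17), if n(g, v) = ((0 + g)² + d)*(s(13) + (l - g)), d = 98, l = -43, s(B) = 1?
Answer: -1/32009844 ≈ -3.1240e-8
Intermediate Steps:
n(g, v) = (-42 - g)*(98 + g²) (n(g, v) = ((0 + g)² + 98)*(1 + (-43 - g)) = (g² + 98)*(-42 - g) = (98 + g²)*(-42 - g) = (-42 - g)*(98 + g²))
1/n(304, 17) = 1/(-4116 - 1*304³ - 98*304 - 42*304²) = 1/(-4116 - 1*28094464 - 29792 - 42*92416) = 1/(-4116 - 28094464 - 29792 - 3881472) = 1/(-32009844) = -1/32009844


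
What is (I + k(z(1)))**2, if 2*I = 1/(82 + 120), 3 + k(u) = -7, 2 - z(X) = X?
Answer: 16313521/163216 ≈ 99.950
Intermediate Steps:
z(X) = 2 - X
k(u) = -10 (k(u) = -3 - 7 = -10)
I = 1/404 (I = 1/(2*(82 + 120)) = (1/2)/202 = (1/2)*(1/202) = 1/404 ≈ 0.0024752)
(I + k(z(1)))**2 = (1/404 - 10)**2 = (-4039/404)**2 = 16313521/163216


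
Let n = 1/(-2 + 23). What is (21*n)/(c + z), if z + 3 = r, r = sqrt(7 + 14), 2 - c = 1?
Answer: 2/17 + sqrt(21)/17 ≈ 0.38721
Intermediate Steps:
c = 1 (c = 2 - 1*1 = 2 - 1 = 1)
r = sqrt(21) ≈ 4.5826
z = -3 + sqrt(21) ≈ 1.5826
n = 1/21 ≈ 0.047619
(21*n)/(c + z) = (21*(1/21))/(1 + (-3 + sqrt(21))) = 1/(-2 + sqrt(21))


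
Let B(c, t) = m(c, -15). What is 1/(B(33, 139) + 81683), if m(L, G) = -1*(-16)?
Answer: 1/81699 ≈ 1.2240e-5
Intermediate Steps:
m(L, G) = 16
B(c, t) = 16
1/(B(33, 139) + 81683) = 1/(16 + 81683) = 1/81699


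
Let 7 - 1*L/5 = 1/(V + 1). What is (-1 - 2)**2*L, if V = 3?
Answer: 1215/4 ≈ 303.75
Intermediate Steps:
L = 135/4 (L = 35 - 5/(3 + 1) = 35 - 5/4 = 135/4 ≈ 33.750)
(-1 - 2)**2*L = (-1 - 2)**2*(135/4) = (-3)**2*(135/4) = 9*(135/4) = 1215/4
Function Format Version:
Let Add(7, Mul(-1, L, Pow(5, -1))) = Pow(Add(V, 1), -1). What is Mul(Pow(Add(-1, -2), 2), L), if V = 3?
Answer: Rational(1215, 4) ≈ 303.75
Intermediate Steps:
L = Rational(135, 4) (L = Add(35, Mul(-5, Pow(Add(3, 1), -1))) = Add(35, Mul(-5, Pow(4, -1))) = Add(35, Mul(-5, Rational(1, 4))) = Add(35, Rational(-5, 4)) = Rational(135, 4) ≈ 33.750)
Mul(Pow(Add(-1, -2), 2), L) = Mul(Pow(Add(-1, -2), 2), Rational(135, 4)) = Mul(Pow(-3, 2), Rational(135, 4)) = Mul(9, Rational(135, 4)) = Rational(1215, 4)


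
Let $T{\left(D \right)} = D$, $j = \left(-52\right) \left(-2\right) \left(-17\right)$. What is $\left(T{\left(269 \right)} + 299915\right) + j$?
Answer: $298416$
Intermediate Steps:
$j = -1768$ ($j = 104 \left(-17\right) = -1768$)
$\left(T{\left(269 \right)} + 299915\right) + j = \left(269 + 299915\right) - 1768 = 300184 - 1768 = 298416$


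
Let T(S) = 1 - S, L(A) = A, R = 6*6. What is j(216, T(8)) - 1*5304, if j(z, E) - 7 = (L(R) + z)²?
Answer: 58207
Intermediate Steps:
R = 36
j(z, E) = 7 + (36 + z)²
j(216, T(8)) - 1*5304 = (7 + (36 + 216)²) - 1*5304 = (7 + 252²) - 5304 = (7 + 63504) - 5304 = 63511 - 5304 = 58207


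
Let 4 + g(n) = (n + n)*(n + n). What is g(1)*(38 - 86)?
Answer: 0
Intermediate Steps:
g(n) = -4 + 4*n**2 (g(n) = -4 + (n + n)*(n + n) = -4 + (2*n)*(2*n) = -4 + 4*n**2)
g(1)*(38 - 86) = (-4 + 4*1**2)*(38 - 86) = (-4 + 4*1)*(-48) = (-4 + 4)*(-48) = 0*(-48) = 0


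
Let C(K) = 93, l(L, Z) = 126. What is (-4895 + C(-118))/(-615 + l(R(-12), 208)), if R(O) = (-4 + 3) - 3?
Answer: 4802/489 ≈ 9.8200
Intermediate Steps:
R(O) = -4 (R(O) = -1 - 3 = -4)
(-4895 + C(-118))/(-615 + l(R(-12), 208)) = (-4895 + 93)/(-615 + 126) = -4802/(-489) = -4802*(-1/489) = 4802/489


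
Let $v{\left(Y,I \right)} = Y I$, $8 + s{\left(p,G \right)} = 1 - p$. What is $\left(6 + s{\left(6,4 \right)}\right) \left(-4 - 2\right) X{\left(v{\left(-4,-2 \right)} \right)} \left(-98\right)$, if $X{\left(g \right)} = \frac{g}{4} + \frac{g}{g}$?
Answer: $-12348$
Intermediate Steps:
$s{\left(p,G \right)} = -7 - p$ ($s{\left(p,G \right)} = -8 - \left(-1 + p\right) = -7 - p$)
$v{\left(Y,I \right)} = I Y$
$X{\left(g \right)} = 1 + \frac{g}{4}$ ($X{\left(g \right)} = g \frac{1}{4} + 1 = \frac{g}{4} + 1 = 1 + \frac{g}{4}$)
$\left(6 + s{\left(6,4 \right)}\right) \left(-4 - 2\right) X{\left(v{\left(-4,-2 \right)} \right)} \left(-98\right) = \left(6 - 13\right) \left(-4 - 2\right) \left(1 + \frac{\left(-2\right) \left(-4\right)}{4}\right) \left(-98\right) = \left(6 - 13\right) \left(-6\right) \left(1 + \frac{1}{4} \cdot 8\right) \left(-98\right) = \left(6 - 13\right) \left(-6\right) \left(1 + 2\right) \left(-98\right) = \left(-7\right) \left(-6\right) 3 \left(-98\right) = 42 \cdot 3 \left(-98\right) = 126 \left(-98\right) = -12348$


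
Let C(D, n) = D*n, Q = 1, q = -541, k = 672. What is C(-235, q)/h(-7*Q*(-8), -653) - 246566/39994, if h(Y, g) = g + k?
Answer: 2539976218/379943 ≈ 6685.1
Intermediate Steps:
h(Y, g) = 672 + g (h(Y, g) = g + 672 = 672 + g)
C(-235, q)/h(-7*Q*(-8), -653) - 246566/39994 = (-235*(-541))/(672 - 653) - 246566/39994 = 127135/19 - 246566*1/39994 = 127135*(1/19) - 123283/19997 = 127135/19 - 123283/19997 = 2539976218/379943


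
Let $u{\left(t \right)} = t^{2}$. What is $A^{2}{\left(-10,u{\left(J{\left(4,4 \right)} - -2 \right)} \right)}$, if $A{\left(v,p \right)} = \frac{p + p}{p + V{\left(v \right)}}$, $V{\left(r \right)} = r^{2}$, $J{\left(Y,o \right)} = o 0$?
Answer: $\frac{1}{169} \approx 0.0059172$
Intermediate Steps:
$J{\left(Y,o \right)} = 0$
$A{\left(v,p \right)} = \frac{2 p}{p + v^{2}}$ ($A{\left(v,p \right)} = \frac{p + p}{p + v^{2}} = \frac{2 p}{p + v^{2}}$)
$A^{2}{\left(-10,u{\left(J{\left(4,4 \right)} - -2 \right)} \right)} = \left(\frac{2 \left(0 - -2\right)^{2}}{\left(0 - -2\right)^{2} + \left(-10\right)^{2}}\right)^{2} = \left(\frac{2 \left(0 + 2\right)^{2}}{\left(0 + 2\right)^{2} + 100}\right)^{2} = \left(\frac{2 \cdot 2^{2}}{2^{2} + 100}\right)^{2} = \left(2 \cdot 4 \frac{1}{4 + 100}\right)^{2} = \left(2 \cdot 4 \cdot \frac{1}{104}\right)^{2} = \left(\frac{1}{13}\right)^{2} = \frac{1}{169}$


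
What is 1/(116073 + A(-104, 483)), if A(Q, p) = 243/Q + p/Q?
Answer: 52/6035433 ≈ 8.6158e-6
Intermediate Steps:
1/(116073 + A(-104, 483)) = 1/(116073 + (243 + 483)/(-104)) = 1/(116073 - 1/104*726) = 1/(116073 - 363/52) = 1/(6035433/52) = 52/6035433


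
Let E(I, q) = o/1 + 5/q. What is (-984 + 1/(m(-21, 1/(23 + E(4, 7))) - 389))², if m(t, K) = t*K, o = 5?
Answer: 660195767775625/681836544 ≈ 9.6826e+5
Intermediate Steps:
E(I, q) = 5 + 5/q (E(I, q) = 5/1 + 5/q = 5*1 + 5/q = 5 + 5/q)
m(t, K) = K*t
(-984 + 1/(m(-21, 1/(23 + E(4, 7))) - 389))² = (-984 + 1/(-21/(23 + (5 + 5/7)) - 389))² = (-984 + 1/(-21/(23 + 40/7) - 389))² = (-984 + 1/(-21/(201/7) - 389))² = (-984 + 1/((7/201)*(-21) - 389))² = (-984 + 1/(-49/67 - 389))² = (-984 + 1/(-26112/67))² = (-984 - 67/26112)² = (-25694275/26112)² = 660195767775625/681836544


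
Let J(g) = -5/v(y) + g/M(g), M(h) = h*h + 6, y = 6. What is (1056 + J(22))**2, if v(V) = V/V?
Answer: 66309340036/60025 ≈ 1.1047e+6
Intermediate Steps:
M(h) = 6 + h**2 (M(h) = h**2 + 6 = 6 + h**2)
v(V) = 1
J(g) = -5 + g/(6 + g**2) (J(g) = -5/1 + g/(6 + g**2) = -5*1 + g/(6 + g**2) = -5 + g/(6 + g**2))
(1056 + J(22))**2 = (1056 + (-5 + 22/(6 + 22**2)))**2 = (1056 + (-5 + 22/(6 + 484)))**2 = (1056 + (-5 + 22/490))**2 = (1056 + (-5 + 22*(1/490)))**2 = (1056 + (-5 + 11/245))**2 = (1056 - 1214/245)**2 = (257506/245)**2 = 66309340036/60025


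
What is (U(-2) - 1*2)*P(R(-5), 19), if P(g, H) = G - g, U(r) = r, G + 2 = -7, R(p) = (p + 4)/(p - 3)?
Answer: 73/2 ≈ 36.500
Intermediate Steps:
R(p) = (4 + p)/(-3 + p)
G = -9 (G = -2 - 7 = -9)
P(g, H) = -9 - g
(U(-2) - 1*2)*P(R(-5), 19) = (-2 - 1*2)*(-9 - (4 - 5)/(-3 - 5)) = (-2 - 2)*(-9 - (-1)/(-8)) = -4*(-9 - (-1)*(-1)/8) = -4*(-9 - 1*1/8) = -4*(-9 - 1/8) = -4*(-73/8) = 73/2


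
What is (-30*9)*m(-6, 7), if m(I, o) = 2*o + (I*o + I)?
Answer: 9180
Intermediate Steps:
m(I, o) = I + 2*o + I*o (m(I, o) = 2*o + (I + I*o) = I + 2*o + I*o)
(-30*9)*m(-6, 7) = (-30*9)*(-6 + 2*7 - 6*7) = -270*(-6 + 14 - 42) = -270*(-34) = 9180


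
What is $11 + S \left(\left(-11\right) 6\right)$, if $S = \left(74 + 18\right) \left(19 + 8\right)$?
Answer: $-163933$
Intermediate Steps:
$S = 2484$ ($S = 92 \cdot 27 = 2484$)
$11 + S \left(\left(-11\right) 6\right) = 11 + 2484 \left(\left(-11\right) 6\right) = 11 + 2484 \left(-66\right) = 11 - 163944 = -163933$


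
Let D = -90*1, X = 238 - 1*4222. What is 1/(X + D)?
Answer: -1/4074 ≈ -0.00024546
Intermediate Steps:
X = -3984 (X = 238 - 4222 = -3984)
D = -90
1/(X + D) = 1/(-3984 - 90) = 1/(-4074) = -1/4074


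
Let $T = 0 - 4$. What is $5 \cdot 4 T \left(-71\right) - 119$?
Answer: $5561$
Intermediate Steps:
$T = -4$ ($T = 0 - 4 = -4$)
$5 \cdot 4 T \left(-71\right) - 119 = 5 \cdot 4 \left(-4\right) \left(-71\right) - 119 = 20 \left(-4\right) \left(-71\right) - 119 = \left(-80\right) \left(-71\right) - 119 = 5680 - 119 = 5561$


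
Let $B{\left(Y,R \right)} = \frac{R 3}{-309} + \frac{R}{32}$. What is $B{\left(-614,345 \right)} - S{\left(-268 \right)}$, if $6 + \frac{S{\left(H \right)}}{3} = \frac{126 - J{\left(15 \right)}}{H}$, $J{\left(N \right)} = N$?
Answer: $\frac{5890533}{220832} \approx 26.674$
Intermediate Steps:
$B{\left(Y,R \right)} = \frac{71 R}{3296}$ ($B{\left(Y,R \right)} = 3 R \left(- \frac{1}{309}\right) + R \frac{1}{32} = - \frac{R}{103} + \frac{R}{32} = \frac{71 R}{3296}$)
$S{\left(H \right)} = -18 + \frac{333}{H}$ ($S{\left(H \right)} = -18 + 3 \frac{126 - 15}{H} = -18 + 3 \frac{111}{H} = -18 + \frac{333}{H}$)
$B{\left(-614,345 \right)} - S{\left(-268 \right)} = \frac{71}{3296} \cdot 345 - \left(-18 + \frac{333}{-268}\right) = \frac{24495}{3296} - \left(-18 + 333 \left(- \frac{1}{268}\right)\right) = \frac{24495}{3296} - \left(-18 - \frac{333}{268}\right) = \frac{24495}{3296} - - \frac{5157}{268} = \frac{24495}{3296} + \frac{5157}{268} = \frac{5890533}{220832}$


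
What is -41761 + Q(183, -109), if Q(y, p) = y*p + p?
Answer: -61817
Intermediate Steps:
Q(y, p) = p + p*y (Q(y, p) = p*y + p = p + p*y)
-41761 + Q(183, -109) = -41761 - 109*(1 + 183) = -41761 - 109*184 = -41761 - 20056 = -61817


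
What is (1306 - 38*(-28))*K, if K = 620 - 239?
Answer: 902970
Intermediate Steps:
K = 381
(1306 - 38*(-28))*K = (1306 - 38*(-28))*381 = (1306 + 1064)*381 = 2370*381 = 902970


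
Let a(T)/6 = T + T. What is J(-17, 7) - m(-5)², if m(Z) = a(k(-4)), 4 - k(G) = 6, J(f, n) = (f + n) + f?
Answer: -603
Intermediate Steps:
J(f, n) = n + 2*f
k(G) = -2 (k(G) = 4 - 1*6 = 4 - 6 = -2)
a(T) = 12*T (a(T) = 6*(T + T) = 6*(2*T) = 12*T)
m(Z) = -24 (m(Z) = 12*(-2) = -24)
J(-17, 7) - m(-5)² = (7 + 2*(-17)) - 1*(-24)² = (7 - 34) - 1*576 = -27 - 576 = -603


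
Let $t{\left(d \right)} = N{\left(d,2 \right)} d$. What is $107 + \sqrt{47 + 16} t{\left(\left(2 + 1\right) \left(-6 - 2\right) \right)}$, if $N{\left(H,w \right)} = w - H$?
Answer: $107 - 1872 \sqrt{7} \approx -4845.8$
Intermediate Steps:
$t{\left(d \right)} = d \left(2 - d\right)$ ($t{\left(d \right)} = \left(2 - d\right) d = d \left(2 - d\right)$)
$107 + \sqrt{47 + 16} t{\left(\left(2 + 1\right) \left(-6 - 2\right) \right)} = 107 + \sqrt{47 + 16} \left(2 + 1\right) \left(-6 - 2\right) \left(2 - \left(2 + 1\right) \left(-6 - 2\right)\right) = 107 + \sqrt{63} \cdot 3 \left(-8\right) \left(2 - 3 \left(-8\right)\right) = 107 + 3 \sqrt{7} \left(- 24 \left(2 - -24\right)\right) = 107 + 3 \sqrt{7} \left(- 24 \left(2 + 24\right)\right) = 107 + 3 \sqrt{7} \left(\left(-24\right) 26\right) = 107 + 3 \sqrt{7} \left(-624\right) = 107 - 1872 \sqrt{7}$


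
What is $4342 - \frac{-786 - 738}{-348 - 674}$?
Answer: $\frac{2218000}{511} \approx 4340.5$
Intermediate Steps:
$4342 - \frac{-786 - 738}{-348 - 674} = 4342 - - \frac{1524}{-1022} = 4342 - \left(-1524\right) \left(- \frac{1}{1022}\right) = 4342 - \frac{762}{511} = \frac{2218000}{511}$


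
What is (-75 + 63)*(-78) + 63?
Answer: 999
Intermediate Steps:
(-75 + 63)*(-78) + 63 = -12*(-78) + 63 = 936 + 63 = 999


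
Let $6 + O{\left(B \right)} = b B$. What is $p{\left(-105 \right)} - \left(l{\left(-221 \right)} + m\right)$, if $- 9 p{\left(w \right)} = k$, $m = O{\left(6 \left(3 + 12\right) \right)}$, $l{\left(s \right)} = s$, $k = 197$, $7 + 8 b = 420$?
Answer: $- \frac{159881}{36} \approx -4441.1$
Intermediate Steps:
$b = \frac{413}{8}$ ($b = - \frac{7}{8} + \frac{1}{8} \cdot 420 = - \frac{7}{8} + \frac{105}{2} = \frac{413}{8} \approx 51.625$)
$O{\left(B \right)} = -6 + \frac{413 B}{8}$
$m = \frac{18561}{4}$ ($m = -6 + \frac{413 \cdot 6 \left(3 + 12\right)}{8} = -6 + \frac{413 \cdot 6 \cdot 15}{8} = -6 + \frac{413}{8} \cdot 90 = -6 + \frac{18585}{4} = \frac{18561}{4} \approx 4640.3$)
$p{\left(w \right)} = - \frac{197}{9}$ ($p{\left(w \right)} = \left(- \frac{1}{9}\right) 197 = - \frac{197}{9}$)
$p{\left(-105 \right)} - \left(l{\left(-221 \right)} + m\right) = - \frac{197}{9} - \left(-221 + \frac{18561}{4}\right) = - \frac{197}{9} - \frac{17677}{4} = - \frac{159881}{36}$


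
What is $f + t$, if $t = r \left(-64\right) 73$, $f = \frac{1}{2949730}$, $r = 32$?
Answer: $- \frac{440996433919}{2949730} \approx -1.495 \cdot 10^{5}$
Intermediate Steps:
$f = \frac{1}{2949730} \approx 3.3901 \cdot 10^{-7}$
$t = -149504$ ($t = 32 \left(-64\right) 73 = \left(-2048\right) 73 = -149504$)
$f + t = \frac{1}{2949730} - 149504 = - \frac{440996433919}{2949730}$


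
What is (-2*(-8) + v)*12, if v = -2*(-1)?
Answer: 216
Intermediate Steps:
v = 2
(-2*(-8) + v)*12 = (-2*(-8) + 2)*12 = (16 + 2)*12 = 18*12 = 216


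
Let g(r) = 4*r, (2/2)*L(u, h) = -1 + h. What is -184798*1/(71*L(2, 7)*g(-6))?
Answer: 92399/5112 ≈ 18.075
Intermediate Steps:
L(u, h) = -1 + h
-184798*1/(71*L(2, 7)*g(-6)) = -184798*(-1/(1704*(-1 + 7))) = -184798/((71*(-24))*6) = -184798/((-1704*6)) = -184798/(-10224) = -184798*(-1/10224) = 92399/5112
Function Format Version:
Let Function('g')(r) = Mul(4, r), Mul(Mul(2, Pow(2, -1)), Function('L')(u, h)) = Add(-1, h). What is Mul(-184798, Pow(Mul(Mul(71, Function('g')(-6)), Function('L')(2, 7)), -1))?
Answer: Rational(92399, 5112) ≈ 18.075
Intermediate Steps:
Function('L')(u, h) = Add(-1, h)
Mul(-184798, Pow(Mul(Mul(71, Function('g')(-6)), Function('L')(2, 7)), -1)) = Mul(-184798, Pow(Mul(Mul(71, Mul(4, -6)), Add(-1, 7)), -1)) = Mul(-184798, Pow(Mul(Mul(71, -24), 6), -1)) = Mul(-184798, Pow(Mul(-1704, 6), -1)) = Mul(-184798, Pow(-10224, -1)) = Mul(-184798, Rational(-1, 10224)) = Rational(92399, 5112)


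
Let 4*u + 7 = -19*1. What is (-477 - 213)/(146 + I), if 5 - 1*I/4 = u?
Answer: -115/32 ≈ -3.5938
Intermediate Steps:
u = -13/2 (u = -7/4 + (-19*1)/4 = -7/4 + (1/4)*(-19) = -7/4 - 19/4 = -13/2 ≈ -6.5000)
I = 46 (I = 20 - 4*(-13/2) = 20 + 26 = 46)
(-477 - 213)/(146 + I) = (-477 - 213)/(146 + 46) = -690/192 = -690*1/192 = -115/32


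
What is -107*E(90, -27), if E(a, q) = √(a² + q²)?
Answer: -963*√109 ≈ -10054.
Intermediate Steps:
-107*E(90, -27) = -107*√(90² + (-27)²) = -107*√(8100 + 729) = -963*√109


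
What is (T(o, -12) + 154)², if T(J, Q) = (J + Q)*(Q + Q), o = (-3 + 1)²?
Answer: 119716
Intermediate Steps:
o = 4 (o = (-2)² = 4)
T(J, Q) = 2*Q*(J + Q) (T(J, Q) = (J + Q)*(2*Q) = 2*Q*(J + Q))
(T(o, -12) + 154)² = (2*(-12)*(4 - 12) + 154)² = (2*(-12)*(-8) + 154)² = (192 + 154)² = 346² = 119716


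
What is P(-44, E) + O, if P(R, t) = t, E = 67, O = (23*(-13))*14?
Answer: -4119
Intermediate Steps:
O = -4186 (O = -299*14 = -4186)
P(-44, E) + O = 67 - 4186 = -4119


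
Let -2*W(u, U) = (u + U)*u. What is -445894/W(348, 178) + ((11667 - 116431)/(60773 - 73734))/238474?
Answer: 344551548085963/70722002301834 ≈ 4.8719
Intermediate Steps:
W(u, U) = -u*(U + u)/2 (W(u, U) = -(u + U)*u/2 = -(U + u)*u/2 = -u*(U + u)/2)
-445894/W(348, 178) + ((11667 - 116431)/(60773 - 73734))/238474 = -445894*(-1/(174*(178 + 348))) + ((11667 - 116431)/(60773 - 73734))/238474 = -445894/((-½*348*526)) - 104764/(-12961)*(1/238474) = -445894/(-91524) - 104764*(-1/12961)*(1/238474) = -445894*(-1/91524) + (104764/12961)*(1/238474) = 222947/45762 + 52382/1545430757 = 344551548085963/70722002301834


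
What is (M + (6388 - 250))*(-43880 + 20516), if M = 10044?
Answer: -378076248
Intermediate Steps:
(M + (6388 - 250))*(-43880 + 20516) = (10044 + (6388 - 250))*(-43880 + 20516) = (10044 + 6138)*(-23364) = 16182*(-23364) = -378076248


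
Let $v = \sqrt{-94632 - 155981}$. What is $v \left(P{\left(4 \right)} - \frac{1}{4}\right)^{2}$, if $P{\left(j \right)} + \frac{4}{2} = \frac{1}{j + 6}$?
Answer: $\frac{1849 i \sqrt{250613}}{400} \approx 2314.1 i$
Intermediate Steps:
$P{\left(j \right)} = -2 + \frac{1}{6 + j}$ ($P{\left(j \right)} = -2 + \frac{1}{j + 6} = -2 + \frac{1}{6 + j}$)
$v = i \sqrt{250613}$ ($v = \sqrt{-250613} = i \sqrt{250613} \approx 500.61 i$)
$v \left(P{\left(4 \right)} - \frac{1}{4}\right)^{2} = i \sqrt{250613} \left(\frac{-11 - 8}{6 + 4} - \frac{1}{4}\right)^{2} = i \sqrt{250613} \left(\frac{-11 - 8}{10} - \frac{1}{4}\right)^{2} = i \sqrt{250613} \left(\frac{1}{10} \left(-19\right) - \frac{1}{4}\right)^{2} = i \sqrt{250613} \left(- \frac{19}{10} - \frac{1}{4}\right)^{2} = i \sqrt{250613} \left(- \frac{43}{20}\right)^{2} = i \sqrt{250613} \cdot \frac{1849}{400} = \frac{1849 i \sqrt{250613}}{400}$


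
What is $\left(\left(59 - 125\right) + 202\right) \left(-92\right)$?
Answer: $-12512$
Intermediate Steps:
$\left(\left(59 - 125\right) + 202\right) \left(-92\right) = \left(-66 + 202\right) \left(-92\right) = 136 \left(-92\right) = -12512$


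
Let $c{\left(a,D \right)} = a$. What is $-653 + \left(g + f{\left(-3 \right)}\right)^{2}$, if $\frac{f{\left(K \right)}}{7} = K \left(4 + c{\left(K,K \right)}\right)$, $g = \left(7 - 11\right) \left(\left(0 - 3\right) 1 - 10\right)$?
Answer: $308$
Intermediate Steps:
$g = 52$ ($g = - 4 \left(\left(-3\right) 1 - 10\right) = - 4 \left(-3 - 10\right) = \left(-4\right) \left(-13\right) = 52$)
$f{\left(K \right)} = 7 K \left(4 + K\right)$
$-653 + \left(g + f{\left(-3 \right)}\right)^{2} = -653 + \left(52 + 7 \left(-3\right) \left(4 - 3\right)\right)^{2} = -653 + \left(52 + 7 \left(-3\right) 1\right)^{2} = -653 + \left(52 - 21\right)^{2} = -653 + 31^{2} = -653 + 961 = 308$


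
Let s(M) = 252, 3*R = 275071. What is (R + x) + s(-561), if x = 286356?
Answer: 1134895/3 ≈ 3.7830e+5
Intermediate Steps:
R = 275071/3 (R = (1/3)*275071 = 275071/3 ≈ 91690.)
(R + x) + s(-561) = (275071/3 + 286356) + 252 = 1134139/3 + 252 = 1134895/3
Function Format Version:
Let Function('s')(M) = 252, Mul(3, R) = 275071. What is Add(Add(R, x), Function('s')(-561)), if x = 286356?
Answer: Rational(1134895, 3) ≈ 3.7830e+5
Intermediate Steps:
R = Rational(275071, 3) (R = Mul(Rational(1, 3), 275071) = Rational(275071, 3) ≈ 91690.)
Add(Add(R, x), Function('s')(-561)) = Add(Add(Rational(275071, 3), 286356), 252) = Add(Rational(1134139, 3), 252) = Rational(1134895, 3)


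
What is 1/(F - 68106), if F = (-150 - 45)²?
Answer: -1/30081 ≈ -3.3244e-5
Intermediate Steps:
F = 38025 (F = (-195)² = 38025)
1/(F - 68106) = 1/(38025 - 68106) = 1/(-30081) = -1/30081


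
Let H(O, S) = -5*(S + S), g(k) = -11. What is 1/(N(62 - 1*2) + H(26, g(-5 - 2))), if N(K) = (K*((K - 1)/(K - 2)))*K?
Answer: 29/109390 ≈ 0.00026511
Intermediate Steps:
N(K) = K²*(-1 + K)/(-2 + K) (N(K) = (K*((-1 + K)/(-2 + K)))*K = (K*(-1 + K)/(-2 + K))*K = K²*(-1 + K)/(-2 + K))
H(O, S) = -10*S
1/(N(62 - 1*2) + H(26, g(-5 - 2))) = 1/((62 - 1*2)²*(-1 + (62 - 1*2))/(-2 + (62 - 1*2)) - 10*(-11)) = 1/((62 - 2)²*(-1 + (62 - 2))/(-2 + (62 - 2)) + 110) = 1/(60²*(-1 + 60)/(-2 + 60) + 110) = 1/(3600*59/58 + 110) = 1/(3600*(1/58)*59 + 110) = 1/(106200/29 + 110) = 1/(109390/29) = 29/109390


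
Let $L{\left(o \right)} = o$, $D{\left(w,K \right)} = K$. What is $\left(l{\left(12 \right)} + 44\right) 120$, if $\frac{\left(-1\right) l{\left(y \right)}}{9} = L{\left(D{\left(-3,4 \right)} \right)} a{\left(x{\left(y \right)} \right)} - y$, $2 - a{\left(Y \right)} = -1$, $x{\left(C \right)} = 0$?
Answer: $5280$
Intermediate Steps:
$a{\left(Y \right)} = 3$ ($a{\left(Y \right)} = 2 - -1 = 2 + 1 = 3$)
$l{\left(y \right)} = -108 + 9 y$ ($l{\left(y \right)} = - 9 \left(4 \cdot 3 - y\right) = - 9 \left(12 - y\right) = -108 + 9 y$)
$\left(l{\left(12 \right)} + 44\right) 120 = \left(\left(-108 + 9 \cdot 12\right) + 44\right) 120 = \left(\left(-108 + 108\right) + 44\right) 120 = \left(0 + 44\right) 120 = 44 \cdot 120 = 5280$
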